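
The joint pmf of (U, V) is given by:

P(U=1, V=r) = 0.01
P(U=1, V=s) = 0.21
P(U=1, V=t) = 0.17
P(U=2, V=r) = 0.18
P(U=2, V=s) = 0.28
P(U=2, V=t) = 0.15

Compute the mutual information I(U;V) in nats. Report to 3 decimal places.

0.074 nats

Marginals: p(U) = (0.3900, 0.6100), p(V) = (0.1900, 0.4900, 0.3200).
I(U;V) = H(U) + H(V) − H(U,V).
H(U) = 0.6687, H(V) = 1.0297, H(U,V) = 1.6247.
I(U;V) = 0.6687 + 1.0297 − 1.6247 = 0.074 nats.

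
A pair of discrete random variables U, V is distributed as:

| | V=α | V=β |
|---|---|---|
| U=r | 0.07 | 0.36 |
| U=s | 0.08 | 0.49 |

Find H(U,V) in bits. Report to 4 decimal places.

1.5950 bits

H(U,V) = −Σ p(x,y)·log₂ p(x,y) over all 4 cells.
  cell (r,α): −0.07·log₂0.07 = 0.26856
  cell (r,β): −0.36·log₂0.36 = 0.53062
  cell (s,α): −0.08·log₂0.08 = 0.29151
  cell (s,β): −0.49·log₂0.49 = 0.50428
Sum = 1.5950 bits.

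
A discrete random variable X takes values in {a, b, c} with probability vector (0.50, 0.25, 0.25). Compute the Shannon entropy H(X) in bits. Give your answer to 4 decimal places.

1.5000 bits

H(X) = −Σ p·log₂ p.
  −(0.50)·log₂(0.50) = 0.50000
  −(0.25)·log₂(0.25) = 0.50000
  −(0.25)·log₂(0.25) = 0.50000
Sum: 0.50000 + 0.50000 + 0.50000 = 1.5000 bits.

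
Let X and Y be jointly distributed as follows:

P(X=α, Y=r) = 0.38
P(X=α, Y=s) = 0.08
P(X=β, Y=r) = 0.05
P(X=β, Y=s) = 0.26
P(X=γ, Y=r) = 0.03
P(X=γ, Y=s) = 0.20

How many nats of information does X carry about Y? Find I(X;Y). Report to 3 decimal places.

Marginals: p(X) = (0.4600, 0.3100, 0.2300), p(Y) = (0.4600, 0.5400).
I(X;Y) = H(X) + H(Y) − H(X,Y).
H(X) = 1.0583, H(Y) = 0.6899, H(X,Y) = 1.4969.
I(X;Y) = 1.0583 + 0.6899 − 1.4969 = 0.251 nats.

0.251 nats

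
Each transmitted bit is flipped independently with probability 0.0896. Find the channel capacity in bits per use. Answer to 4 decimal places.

Binary symmetric channel: C = 1 − h₂(ε) where h₂ is the binary entropy function.
h₂(0.0896) = −0.0896·log₂0.0896 − 0.9104·log₂0.9104 = 0.4351.
C = 1 − 0.4351 = 0.5649 bits per channel use.

0.5649 bits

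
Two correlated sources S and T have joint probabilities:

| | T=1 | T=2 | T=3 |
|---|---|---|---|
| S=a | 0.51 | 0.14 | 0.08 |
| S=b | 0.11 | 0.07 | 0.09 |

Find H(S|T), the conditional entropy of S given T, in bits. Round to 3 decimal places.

Marginals: p(S) = (0.7300, 0.2700), p(T) = (0.6200, 0.2100, 0.1700).
H(S|T) = Σ p(T) · H(S|T=·).
  T=1: p=0.6200, H(S|T=1) = 0.6744
  T=2: p=0.2100, H(S|T=2) = 0.9183
  T=3: p=0.1700, H(S|T=3) = 0.9975
Weighted sum = 0.781 bits.

0.781 bits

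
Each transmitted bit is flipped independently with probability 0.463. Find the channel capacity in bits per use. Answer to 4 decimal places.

Binary symmetric channel: C = 1 − h₂(ε) where h₂ is the binary entropy function.
h₂(0.463) = −0.463·log₂0.463 − 0.537·log₂0.537 = 0.9960.
C = 1 − 0.9960 = 0.0040 bits per channel use.

0.0040 bits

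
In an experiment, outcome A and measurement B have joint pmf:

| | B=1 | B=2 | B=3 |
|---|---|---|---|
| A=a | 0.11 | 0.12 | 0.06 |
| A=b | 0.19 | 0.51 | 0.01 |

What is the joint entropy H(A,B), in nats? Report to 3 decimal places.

H(A,B) = −Σ p(x,y)·ln p(x,y) over all 6 cells.
  cell (a,1): −0.11·ln0.11 = 0.2428
  cell (a,2): −0.12·ln0.12 = 0.2544
  cell (a,3): −0.06·ln0.06 = 0.1688
  cell (b,1): −0.19·ln0.19 = 0.3155
  cell (b,2): −0.51·ln0.51 = 0.3434
  cell (b,3): −0.01·ln0.01 = 0.0461
Sum = 1.371 nats.

1.371 nats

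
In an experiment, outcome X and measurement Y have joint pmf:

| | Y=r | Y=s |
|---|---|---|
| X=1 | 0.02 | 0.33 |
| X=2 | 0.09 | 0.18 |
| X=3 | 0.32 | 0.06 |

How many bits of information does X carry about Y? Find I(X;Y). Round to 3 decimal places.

Marginals: p(X) = (0.3500, 0.2700, 0.3800), p(Y) = (0.4300, 0.5700).
I(X;Y) = Σ p(x,y)·log₂[p(x,y)/(p(x)p(y))].
  (1,r): 0.02·log₂(0.1329) = -0.0582
  (1,s): 0.33·log₂(1.6541) = 0.2396
  (2,r): 0.09·log₂(0.7752) = -0.0331
  (2,s): 0.18·log₂(1.1696) = 0.0407
  (3,r): 0.32·log₂(1.9584) = 0.3103
  (3,s): 0.06·log₂(0.2770) = -0.1111
Sum = 0.388 bits.

0.388 bits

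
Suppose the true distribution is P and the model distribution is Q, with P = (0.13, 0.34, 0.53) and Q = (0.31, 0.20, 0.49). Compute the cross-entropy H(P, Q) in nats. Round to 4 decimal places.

H(P,Q) = −Σ p·ln q.
  −0.13·ln(0.31) = 0.15225
  −0.34·ln(0.20) = 0.54721
  −0.53·ln(0.49) = 0.37808
H(P,Q) = 1.0775 nats.

1.0775 nats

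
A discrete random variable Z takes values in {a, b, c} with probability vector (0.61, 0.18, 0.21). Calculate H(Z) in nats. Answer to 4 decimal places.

0.9379 nats

H(Z) = −Σ p·ln p.
  −(0.61)·ln(0.61) = 0.30152
  −(0.18)·ln(0.18) = 0.30866
  −(0.21)·ln(0.21) = 0.32774
Sum: 0.30152 + 0.30866 + 0.32774 = 0.9379 nats.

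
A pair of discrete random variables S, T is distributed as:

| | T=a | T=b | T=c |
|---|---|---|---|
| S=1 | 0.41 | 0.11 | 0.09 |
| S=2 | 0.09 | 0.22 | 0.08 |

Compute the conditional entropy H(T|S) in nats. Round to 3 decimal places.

Marginals: p(S) = (0.6100, 0.3900), p(T) = (0.5000, 0.3300, 0.1700).
H(T|S) = Σ p(S) · H(T|S=·).
  S=1: p=0.6100, H(T|S=1) = 0.8583
  S=2: p=0.3900, H(T|S=2) = 0.9863
Weighted sum = 0.908 nats.

0.908 nats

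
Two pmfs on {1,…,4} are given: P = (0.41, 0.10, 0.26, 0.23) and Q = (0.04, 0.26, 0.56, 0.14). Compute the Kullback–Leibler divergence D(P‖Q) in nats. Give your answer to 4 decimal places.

0.7733 nats

D(P‖Q) = Σ p·ln(p/q).
  0.41·ln(0.41/0.04) = 0.95418
  0.10·ln(0.10/0.26) = -0.09555
  0.26·ln(0.26/0.56) = -0.19949
  0.23·ln(0.23/0.14) = 0.11418
D(P‖Q) = 0.7733 nats.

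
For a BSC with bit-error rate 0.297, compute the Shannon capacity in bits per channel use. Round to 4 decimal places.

Binary symmetric channel: C = 1 − h₂(ε) where h₂ is the binary entropy function.
h₂(0.297) = −0.297·log₂0.297 − 0.703·log₂0.703 = 0.8776.
C = 1 − 0.8776 = 0.1224 bits per channel use.

0.1224 bits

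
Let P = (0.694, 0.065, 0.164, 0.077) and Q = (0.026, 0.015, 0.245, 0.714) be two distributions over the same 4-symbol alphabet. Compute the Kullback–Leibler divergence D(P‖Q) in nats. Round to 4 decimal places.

2.1374 nats

D(P‖Q) = Σ p·ln(p/q).
  0.694·ln(0.694/0.026) = 2.27936
  0.065·ln(0.065/0.015) = 0.09531
  0.164·ln(0.164/0.245) = -0.06583
  0.077·ln(0.077/0.714) = -0.17148
D(P‖Q) = 2.1374 nats.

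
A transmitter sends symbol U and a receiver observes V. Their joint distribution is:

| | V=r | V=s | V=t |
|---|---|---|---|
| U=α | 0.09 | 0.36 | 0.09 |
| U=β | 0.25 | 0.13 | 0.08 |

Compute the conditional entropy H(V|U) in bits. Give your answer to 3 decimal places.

1.335 bits

Chain rule: H(V|U) = H(U,V) − H(U).
Marginals: p(U) = (0.5400, 0.4600), p(V) = (0.3400, 0.4900, 0.1700).
H(U,V) = 2.3301 bits; H(U) = 0.9954 bits.
H(V|U) = 2.3301 − 0.9954 = 1.335 bits.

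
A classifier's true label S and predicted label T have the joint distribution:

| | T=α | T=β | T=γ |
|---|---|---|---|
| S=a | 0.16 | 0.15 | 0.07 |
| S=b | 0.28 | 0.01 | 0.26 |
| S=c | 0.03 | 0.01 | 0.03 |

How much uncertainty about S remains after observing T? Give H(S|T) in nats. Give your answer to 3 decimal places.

0.749 nats

Marginals: p(S) = (0.3800, 0.5500, 0.0700), p(T) = (0.4700, 0.1700, 0.3600).
H(S|T) = Σ p(T) · H(S|T=·).
  T=α: p=0.4700, H(S|T=α) = 0.8510
  T=β: p=0.1700, H(S|T=β) = 0.4438
  T=γ: p=0.3600, H(S|T=γ) = 0.7605
Weighted sum = 0.749 nats.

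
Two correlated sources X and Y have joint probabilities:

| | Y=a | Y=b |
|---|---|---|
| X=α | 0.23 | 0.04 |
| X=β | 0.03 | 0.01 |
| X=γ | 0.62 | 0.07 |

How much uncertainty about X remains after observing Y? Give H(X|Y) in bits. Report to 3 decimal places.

1.058 bits

Chain rule: H(X|Y) = H(X,Y) − H(Y).
Marginals: p(X) = (0.2700, 0.0400, 0.6900), p(Y) = (0.8800, 0.1200).
H(X,Y) = 1.5878 bits; H(Y) = 0.5294 bits.
H(X|Y) = 1.5878 − 0.5294 = 1.058 bits.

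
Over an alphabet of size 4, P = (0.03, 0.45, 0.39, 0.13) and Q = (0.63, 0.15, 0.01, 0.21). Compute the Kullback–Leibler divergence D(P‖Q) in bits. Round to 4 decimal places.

D(P‖Q) = Σ p·log₂(p/q).
  0.03·log₂(0.03/0.63) = -0.13177
  0.45·log₂(0.45/0.15) = 0.71323
  0.39·log₂(0.39/0.01) = 2.06131
  0.13·log₂(0.13/0.21) = -0.08994
D(P‖Q) = 2.5528 bits.

2.5528 bits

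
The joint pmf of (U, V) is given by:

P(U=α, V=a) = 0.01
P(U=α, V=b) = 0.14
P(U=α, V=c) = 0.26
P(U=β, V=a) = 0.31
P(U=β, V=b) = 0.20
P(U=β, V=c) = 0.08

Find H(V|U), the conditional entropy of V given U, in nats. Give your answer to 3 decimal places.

Marginals: p(U) = (0.4100, 0.5900), p(V) = (0.3200, 0.3400, 0.3400).
H(V|U) = Σ p(U) · H(V|U=·).
  U=α: p=0.4100, H(V|U=α) = 0.7463
  U=β: p=0.5900, H(V|U=β) = 0.9758
Weighted sum = 0.882 nats.

0.882 nats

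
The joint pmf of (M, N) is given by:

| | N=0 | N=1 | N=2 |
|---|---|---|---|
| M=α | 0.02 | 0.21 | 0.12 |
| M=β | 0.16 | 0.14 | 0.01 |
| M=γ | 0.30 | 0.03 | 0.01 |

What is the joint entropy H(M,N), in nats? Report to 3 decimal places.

H(M,N) = −Σ p(x,y)·ln p(x,y) over all 9 cells.
  cell (α,0): −0.02·ln0.02 = 0.0782
  cell (α,1): −0.21·ln0.21 = 0.3277
  cell (α,2): −0.12·ln0.12 = 0.2544
  cell (β,0): −0.16·ln0.16 = 0.2932
  cell (β,1): −0.14·ln0.14 = 0.2753
  cell (β,2): −0.01·ln0.01 = 0.0461
  cell (γ,0): −0.30·ln0.30 = 0.3612
  cell (γ,1): −0.03·ln0.03 = 0.1052
  cell (γ,2): −0.01·ln0.01 = 0.0461
Sum = 1.787 nats.

1.787 nats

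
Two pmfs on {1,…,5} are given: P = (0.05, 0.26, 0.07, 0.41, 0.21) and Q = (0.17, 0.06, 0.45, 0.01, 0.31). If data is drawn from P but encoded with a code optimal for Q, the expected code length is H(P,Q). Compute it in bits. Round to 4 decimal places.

H(P,Q) = −Σ p·log₂ q.
  −0.05·log₂(0.17) = 0.12782
  −0.26·log₂(0.06) = 1.05531
  −0.07·log₂(0.45) = 0.08064
  −0.41·log₂(0.01) = 2.72398
  −0.21·log₂(0.31) = 0.35483
H(P,Q) = 4.3426 bits.

4.3426 bits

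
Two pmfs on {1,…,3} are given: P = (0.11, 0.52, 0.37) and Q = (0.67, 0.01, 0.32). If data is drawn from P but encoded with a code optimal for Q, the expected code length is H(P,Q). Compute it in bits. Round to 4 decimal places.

4.1266 bits

H(P,Q) = −Σ p·log₂ q.
  −0.11·log₂(0.67) = 0.06355
  −0.52·log₂(0.01) = 3.45481
  −0.37·log₂(0.32) = 0.60823
H(P,Q) = 4.1266 bits.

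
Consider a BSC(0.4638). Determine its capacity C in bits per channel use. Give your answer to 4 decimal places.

Binary symmetric channel: C = 1 − h₂(ε) where h₂ is the binary entropy function.
h₂(0.4638) = −0.4638·log₂0.4638 − 0.5362·log₂0.5362 = 0.9962.
C = 1 − 0.9962 = 0.0038 bits per channel use.

0.0038 bits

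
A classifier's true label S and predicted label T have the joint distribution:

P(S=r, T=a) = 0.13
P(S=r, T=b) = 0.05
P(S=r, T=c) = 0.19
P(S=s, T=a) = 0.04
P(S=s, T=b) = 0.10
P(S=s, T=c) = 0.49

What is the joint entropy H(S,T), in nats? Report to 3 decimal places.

1.439 nats

H(S,T) = −Σ p(x,y)·ln p(x,y) over all 6 cells.
  cell (r,a): −0.13·ln0.13 = 0.2652
  cell (r,b): −0.05·ln0.05 = 0.1498
  cell (r,c): −0.19·ln0.19 = 0.3155
  cell (s,a): −0.04·ln0.04 = 0.1288
  cell (s,b): −0.10·ln0.10 = 0.2303
  cell (s,c): −0.49·ln0.49 = 0.3495
Sum = 1.439 nats.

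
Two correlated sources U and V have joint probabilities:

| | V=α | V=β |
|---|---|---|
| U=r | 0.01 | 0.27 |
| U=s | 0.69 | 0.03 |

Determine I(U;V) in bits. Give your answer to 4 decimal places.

0.6391 bits

Marginals: p(U) = (0.2800, 0.7200), p(V) = (0.7000, 0.3000).
I(U;V) = Σ p(x,y)·log₂[p(x,y)/(p(x)p(y))].
  (r,α): 0.01·log₂(0.0510) = -0.04293
  (r,β): 0.27·log₂(3.2143) = 0.45481
  (s,α): 0.69·log₂(1.3690) = 0.31269
  (s,β): 0.03·log₂(0.1389) = -0.08544
Sum = 0.6391 bits.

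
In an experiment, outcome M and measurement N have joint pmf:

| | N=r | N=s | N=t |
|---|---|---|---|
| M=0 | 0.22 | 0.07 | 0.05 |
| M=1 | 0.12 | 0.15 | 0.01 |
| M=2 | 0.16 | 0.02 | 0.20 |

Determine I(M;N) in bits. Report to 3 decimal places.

0.264 bits

Marginals: p(M) = (0.3400, 0.2800, 0.3800), p(N) = (0.5000, 0.2400, 0.2600).
I(M;N) = H(M) + H(N) − H(M,N).
H(M) = 1.5738, H(N) = 1.4994, H(M,N) = 2.8096.
I(M;N) = 1.5738 + 1.4994 − 2.8096 = 0.264 bits.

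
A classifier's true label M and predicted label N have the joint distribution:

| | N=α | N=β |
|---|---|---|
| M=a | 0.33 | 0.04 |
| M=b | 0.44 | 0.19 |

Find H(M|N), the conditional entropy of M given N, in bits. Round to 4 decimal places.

0.9119 bits

Marginals: p(M) = (0.3700, 0.6300), p(N) = (0.7700, 0.2300).
H(M|N) = Σ p(N) · H(M|N=·).
  N=α: p=0.7700, H(M|N=α) = 0.9852
  N=β: p=0.2300, H(M|N=β) = 0.6666
Weighted sum = 0.9119 bits.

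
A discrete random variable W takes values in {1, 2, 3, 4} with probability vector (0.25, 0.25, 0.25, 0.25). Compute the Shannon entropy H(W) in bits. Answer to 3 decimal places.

2.000 bits

H(W) = −Σ p·log₂ p.
  −(0.25)·log₂(0.25) = 0.5000
  −(0.25)·log₂(0.25) = 0.5000
  −(0.25)·log₂(0.25) = 0.5000
  −(0.25)·log₂(0.25) = 0.5000
Sum: 0.5000 + 0.5000 + 0.5000 + 0.5000 = 2.000 bits.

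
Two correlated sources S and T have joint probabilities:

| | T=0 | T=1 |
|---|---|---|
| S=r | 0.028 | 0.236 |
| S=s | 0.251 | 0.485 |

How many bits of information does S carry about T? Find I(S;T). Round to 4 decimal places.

0.0439 bits

Marginals: p(S) = (0.2640, 0.7360), p(T) = (0.2790, 0.7210).
I(S;T) = H(S) + H(T) − H(S,T).
H(S) = 0.8327, H(T) = 0.8541, H(S,T) = 1.6429.
I(S;T) = 0.8327 + 0.8541 − 1.6429 = 0.0439 bits.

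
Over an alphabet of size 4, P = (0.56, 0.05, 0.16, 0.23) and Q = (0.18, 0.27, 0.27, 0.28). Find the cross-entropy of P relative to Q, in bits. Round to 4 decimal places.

2.2045 bits

H(P,Q) = −Σ p·log₂ q.
  −0.56·log₂(0.18) = 1.38540
  −0.05·log₂(0.27) = 0.09445
  −0.16·log₂(0.27) = 0.30223
  −0.23·log₂(0.28) = 0.42240
H(P,Q) = 2.2045 bits.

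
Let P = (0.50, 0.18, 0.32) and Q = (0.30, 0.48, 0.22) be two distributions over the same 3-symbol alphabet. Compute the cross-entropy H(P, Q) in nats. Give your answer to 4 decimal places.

1.2186 nats

H(P,Q) = −Σ p·ln q.
  −0.50·ln(0.30) = 0.60199
  −0.18·ln(0.48) = 0.13211
  −0.32·ln(0.22) = 0.48452
H(P,Q) = 1.2186 nats.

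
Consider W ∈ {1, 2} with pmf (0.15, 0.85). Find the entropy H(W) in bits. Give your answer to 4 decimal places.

0.6098 bits

H(W) = −Σ p·log₂ p.
  −(0.15)·log₂(0.15) = 0.41054
  −(0.85)·log₂(0.85) = 0.19930
Sum: 0.41054 + 0.19930 = 0.6098 bits.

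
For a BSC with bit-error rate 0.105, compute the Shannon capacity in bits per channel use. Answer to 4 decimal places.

0.5154 bits

Binary symmetric channel: C = 1 − h₂(ε) where h₂ is the binary entropy function.
h₂(0.105) = −0.105·log₂0.105 − 0.895·log₂0.895 = 0.4846.
C = 1 − 0.4846 = 0.5154 bits per channel use.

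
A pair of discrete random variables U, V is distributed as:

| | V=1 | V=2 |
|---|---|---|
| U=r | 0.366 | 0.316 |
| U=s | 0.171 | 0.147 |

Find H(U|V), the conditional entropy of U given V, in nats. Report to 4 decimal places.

0.6254 nats

Marginals: p(U) = (0.6820, 0.3180), p(V) = (0.5370, 0.4630).
H(U|V) = Σ p(V) · H(U|V=·).
  V=1: p=0.5370, H(U|V=1) = 0.6257
  V=2: p=0.4630, H(U|V=2) = 0.6250
Weighted sum = 0.6254 nats.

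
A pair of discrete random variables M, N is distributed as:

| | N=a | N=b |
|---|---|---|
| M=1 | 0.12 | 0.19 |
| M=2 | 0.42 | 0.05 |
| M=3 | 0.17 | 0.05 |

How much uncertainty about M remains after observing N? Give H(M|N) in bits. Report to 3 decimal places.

Marginals: p(M) = (0.3100, 0.4700, 0.2200), p(N) = (0.7100, 0.2900).
H(M|N) = Σ p(N) · H(M|N=·).
  N=a: p=0.7100, H(M|N=a) = 1.3753
  N=b: p=0.2900, H(M|N=b) = 1.2742
Weighted sum = 1.346 bits.

1.346 bits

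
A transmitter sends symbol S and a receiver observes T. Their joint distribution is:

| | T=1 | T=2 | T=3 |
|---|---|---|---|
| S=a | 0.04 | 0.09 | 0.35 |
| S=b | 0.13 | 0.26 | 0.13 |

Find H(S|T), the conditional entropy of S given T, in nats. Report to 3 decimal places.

Chain rule: H(S|T) = H(S,T) − H(T).
Marginals: p(S) = (0.4800, 0.5200), p(T) = (0.1700, 0.3500, 0.4800).
H(S,T) = 1.5936 nats; H(T) = 1.0210 nats.
H(S|T) = 1.5936 − 1.0210 = 0.573 nats.

0.573 nats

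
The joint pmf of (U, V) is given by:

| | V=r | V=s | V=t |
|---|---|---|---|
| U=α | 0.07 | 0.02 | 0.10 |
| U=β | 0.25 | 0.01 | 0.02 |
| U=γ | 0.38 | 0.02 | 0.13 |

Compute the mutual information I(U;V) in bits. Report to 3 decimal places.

0.112 bits

Marginals: p(U) = (0.1900, 0.2800, 0.5300), p(V) = (0.7000, 0.0500, 0.2500).
I(U;V) = H(U) + H(V) − H(U,V).
H(U) = 1.4549, H(V) = 1.0763, H(U,V) = 2.4189.
I(U;V) = 1.4549 + 1.0763 − 2.4189 = 0.112 bits.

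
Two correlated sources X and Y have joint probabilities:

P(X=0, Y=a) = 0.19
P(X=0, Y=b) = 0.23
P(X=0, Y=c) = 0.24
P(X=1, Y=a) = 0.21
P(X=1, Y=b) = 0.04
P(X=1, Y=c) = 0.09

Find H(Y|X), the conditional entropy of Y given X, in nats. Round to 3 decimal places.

Chain rule: H(Y|X) = H(X,Y) − H(X).
Marginals: p(X) = (0.6600, 0.3400), p(Y) = (0.4000, 0.2700, 0.3300).
H(X,Y) = 1.6693 nats; H(X) = 0.6410 nats.
H(Y|X) = 1.6693 − 0.6410 = 1.028 nats.

1.028 nats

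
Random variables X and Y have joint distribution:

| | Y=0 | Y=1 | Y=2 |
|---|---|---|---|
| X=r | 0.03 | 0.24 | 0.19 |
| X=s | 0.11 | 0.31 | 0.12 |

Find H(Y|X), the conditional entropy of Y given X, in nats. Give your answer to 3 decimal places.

Marginals: p(X) = (0.4600, 0.5400), p(Y) = (0.1400, 0.5500, 0.3100).
H(Y|X) = Σ p(X) · H(Y|X=·).
  X=r: p=0.4600, H(Y|X=r) = 0.8827
  X=s: p=0.5400, H(Y|X=s) = 0.9770
Weighted sum = 0.934 nats.

0.934 nats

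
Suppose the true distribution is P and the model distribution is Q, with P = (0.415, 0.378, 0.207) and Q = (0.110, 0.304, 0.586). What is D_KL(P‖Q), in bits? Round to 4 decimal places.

D(P‖Q) = Σ p·log₂(p/q).
  0.415·log₂(0.415/0.110) = 0.79498
  0.378·log₂(0.378/0.304) = 0.11881
  0.207·log₂(0.207/0.586) = -0.31076
D(P‖Q) = 0.6030 bits.

0.6030 bits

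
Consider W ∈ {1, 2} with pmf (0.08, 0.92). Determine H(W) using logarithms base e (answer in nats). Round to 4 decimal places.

H(W) = −Σ p·ln p.
  −(0.08)·ln(0.08) = 0.20206
  −(0.92)·ln(0.92) = 0.07671
Sum: 0.20206 + 0.07671 = 0.2788 nats.

0.2788 nats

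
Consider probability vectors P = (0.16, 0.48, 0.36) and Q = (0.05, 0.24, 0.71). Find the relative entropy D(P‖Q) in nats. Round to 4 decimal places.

D(P‖Q) = Σ p·ln(p/q).
  0.16·ln(0.16/0.05) = 0.18610
  0.48·ln(0.48/0.24) = 0.33271
  0.36·ln(0.36/0.71) = -0.24450
D(P‖Q) = 0.2743 nats.

0.2743 nats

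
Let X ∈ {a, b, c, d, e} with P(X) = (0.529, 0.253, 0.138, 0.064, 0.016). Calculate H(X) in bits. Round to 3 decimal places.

H(X) = −Σ p·log₂ p.
  −(0.529)·log₂(0.529) = 0.4860
  −(0.253)·log₂(0.253) = 0.5016
  −(0.138)·log₂(0.138) = 0.3943
  −(0.064)·log₂(0.064) = 0.2538
  −(0.016)·log₂(0.016) = 0.0955
Sum: 0.4860 + 0.5016 + 0.3943 + 0.2538 + 0.0955 = 1.731 bits.

1.731 bits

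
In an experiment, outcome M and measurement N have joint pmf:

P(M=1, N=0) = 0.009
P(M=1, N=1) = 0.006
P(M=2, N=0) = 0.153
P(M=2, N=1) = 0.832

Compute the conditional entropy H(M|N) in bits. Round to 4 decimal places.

0.1015 bits

Chain rule: H(M|N) = H(M,N) − H(N).
Marginals: p(M) = (0.0150, 0.9850), p(N) = (0.1620, 0.8380).
H(M,N) = 0.7406 bits; H(N) = 0.6391 bits.
H(M|N) = 0.7406 − 0.6391 = 0.1015 bits.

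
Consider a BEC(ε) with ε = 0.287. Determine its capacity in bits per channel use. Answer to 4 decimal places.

Binary erasure channel: capacity C = 1 − ε.
C = 1 − 0.287 = 0.7130 bits per channel use.

0.7130 bits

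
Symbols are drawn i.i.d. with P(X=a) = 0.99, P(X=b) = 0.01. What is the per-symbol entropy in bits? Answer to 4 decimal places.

H(X) = −Σ p·log₂ p.
  −(0.99)·log₂(0.99) = 0.01435
  −(0.01)·log₂(0.01) = 0.06644
Sum: 0.01435 + 0.06644 = 0.0808 bits.

0.0808 bits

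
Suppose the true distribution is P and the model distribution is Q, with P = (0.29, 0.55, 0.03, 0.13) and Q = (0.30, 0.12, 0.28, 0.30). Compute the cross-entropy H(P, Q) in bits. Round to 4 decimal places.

H(P,Q) = −Σ p·log₂ q.
  −0.29·log₂(0.30) = 0.50372
  −0.55·log₂(0.12) = 1.68239
  −0.03·log₂(0.28) = 0.05510
  −0.13·log₂(0.30) = 0.22581
H(P,Q) = 2.4670 bits.

2.4670 bits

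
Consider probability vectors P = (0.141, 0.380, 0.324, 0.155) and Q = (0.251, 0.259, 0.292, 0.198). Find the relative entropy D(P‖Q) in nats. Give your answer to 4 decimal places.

0.0601 nats

D(P‖Q) = Σ p·ln(p/q).
  0.141·ln(0.141/0.251) = -0.08131
  0.380·ln(0.380/0.259) = 0.14567
  0.324·ln(0.324/0.292) = 0.03369
  0.155·ln(0.155/0.198) = -0.03795
D(P‖Q) = 0.0601 nats.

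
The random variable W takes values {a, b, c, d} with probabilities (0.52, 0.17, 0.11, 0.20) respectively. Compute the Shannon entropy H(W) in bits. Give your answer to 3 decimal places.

H(W) = −Σ p·log₂ p.
  −(0.52)·log₂(0.52) = 0.4906
  −(0.17)·log₂(0.17) = 0.4346
  −(0.11)·log₂(0.11) = 0.3503
  −(0.20)·log₂(0.20) = 0.4644
Sum: 0.4906 + 0.4346 + 0.3503 + 0.4644 = 1.740 bits.

1.740 bits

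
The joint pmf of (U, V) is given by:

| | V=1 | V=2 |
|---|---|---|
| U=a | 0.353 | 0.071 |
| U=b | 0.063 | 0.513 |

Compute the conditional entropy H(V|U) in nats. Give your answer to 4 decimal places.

0.3904 nats

Chain rule: H(V|U) = H(U,V) − H(U).
Marginals: p(U) = (0.4240, 0.5760), p(V) = (0.4160, 0.5840).
H(U,V) = 1.0720 nats; H(U) = 0.6816 nats.
H(V|U) = 1.0720 − 0.6816 = 0.3904 nats.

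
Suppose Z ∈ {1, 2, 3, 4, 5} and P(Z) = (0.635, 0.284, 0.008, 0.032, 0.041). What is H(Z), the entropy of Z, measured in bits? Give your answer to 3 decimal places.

1.335 bits

H(Z) = −Σ p·log₂ p.
  −(0.635)·log₂(0.635) = 0.4160
  −(0.284)·log₂(0.284) = 0.5158
  −(0.008)·log₂(0.008) = 0.0557
  −(0.032)·log₂(0.032) = 0.1589
  −(0.041)·log₂(0.041) = 0.1889
Sum: 0.4160 + 0.5158 + 0.0557 + 0.1589 + 0.1889 = 1.335 bits.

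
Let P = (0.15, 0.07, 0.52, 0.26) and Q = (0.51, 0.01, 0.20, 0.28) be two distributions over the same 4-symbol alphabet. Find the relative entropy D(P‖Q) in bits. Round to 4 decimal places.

0.6207 bits

D(P‖Q) = Σ p·log₂(p/q).
  0.15·log₂(0.15/0.51) = -0.26483
  0.07·log₂(0.07/0.01) = 0.19651
  0.52·log₂(0.52/0.20) = 0.71683
  0.26·log₂(0.26/0.28) = -0.02780
D(P‖Q) = 0.6207 bits.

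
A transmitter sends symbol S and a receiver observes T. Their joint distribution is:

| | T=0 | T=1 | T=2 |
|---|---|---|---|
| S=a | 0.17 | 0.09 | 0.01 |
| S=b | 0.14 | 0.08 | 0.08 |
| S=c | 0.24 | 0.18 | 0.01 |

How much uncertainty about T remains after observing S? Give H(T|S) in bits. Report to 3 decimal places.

Marginals: p(S) = (0.2700, 0.3000, 0.4300), p(T) = (0.5500, 0.3500, 0.1000).
H(T|S) = Σ p(S) · H(T|S=·).
  S=a: p=0.2700, H(T|S=a) = 1.1247
  S=b: p=0.3000, H(T|S=b) = 1.5301
  S=c: p=0.4300, H(T|S=c) = 1.1217
Weighted sum = 1.245 bits.

1.245 bits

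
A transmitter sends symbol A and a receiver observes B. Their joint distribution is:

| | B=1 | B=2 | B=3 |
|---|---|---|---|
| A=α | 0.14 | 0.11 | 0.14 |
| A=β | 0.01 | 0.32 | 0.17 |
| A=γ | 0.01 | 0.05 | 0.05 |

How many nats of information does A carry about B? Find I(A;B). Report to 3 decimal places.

0.119 nats

Marginals: p(A) = (0.3900, 0.5000, 0.1100), p(B) = (0.1600, 0.4800, 0.3600).
I(A;B) = Σ p(x,y)·ln[p(x,y)/(p(x)p(y))].
  (α,1): 0.14·ln(2.2436) = 0.1131
  (α,2): 0.11·ln(0.5876) = -0.0585
  (α,3): 0.14·ln(0.9972) = -0.0004
  (β,1): 0.01·ln(0.1250) = -0.0208
  (β,2): 0.32·ln(1.3333) = 0.0921
  (β,3): 0.17·ln(0.9444) = -0.0097
  (γ,1): 0.01·ln(0.5682) = -0.0057
  (γ,2): 0.05·ln(0.9470) = -0.0027
  (γ,3): 0.05·ln(1.2626) = 0.0117
Sum = 0.119 nats.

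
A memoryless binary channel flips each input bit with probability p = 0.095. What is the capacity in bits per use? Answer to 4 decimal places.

0.5471 bits

Binary symmetric channel: C = 1 − h₂(ε) where h₂ is the binary entropy function.
h₂(0.095) = −0.095·log₂0.095 − 0.905·log₂0.905 = 0.4529.
C = 1 − 0.4529 = 0.5471 bits per channel use.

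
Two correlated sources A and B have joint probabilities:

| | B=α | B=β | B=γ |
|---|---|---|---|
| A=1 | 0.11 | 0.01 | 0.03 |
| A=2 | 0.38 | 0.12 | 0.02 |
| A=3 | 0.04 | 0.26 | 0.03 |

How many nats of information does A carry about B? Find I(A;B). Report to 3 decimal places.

Marginals: p(A) = (0.1500, 0.5200, 0.3300), p(B) = (0.5300, 0.3900, 0.0800).
I(A;B) = H(A) + H(B) − H(A,B).
H(A) = 0.9905, H(B) = 0.9058, H(A,B) = 1.6786.
I(A;B) = 0.9905 + 0.9058 − 1.6786 = 0.218 nats.

0.218 nats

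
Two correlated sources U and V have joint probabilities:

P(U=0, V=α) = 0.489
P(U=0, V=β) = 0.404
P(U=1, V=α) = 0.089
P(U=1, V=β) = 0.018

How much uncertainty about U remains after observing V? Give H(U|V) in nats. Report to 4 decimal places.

Chain rule: H(U|V) = H(U,V) − H(V).
Marginals: p(U) = (0.8930, 0.1070), p(V) = (0.5780, 0.4220).
H(U,V) = 1.0036 nats; H(V) = 0.6809 nats.
H(U|V) = 1.0036 − 0.6809 = 0.3227 nats.

0.3227 nats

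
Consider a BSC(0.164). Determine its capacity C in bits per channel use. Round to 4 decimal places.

Binary symmetric channel: C = 1 − h₂(ε) where h₂ is the binary entropy function.
h₂(0.164) = −0.164·log₂0.164 − 0.836·log₂0.836 = 0.6438.
C = 1 − 0.6438 = 0.3562 bits per channel use.

0.3562 bits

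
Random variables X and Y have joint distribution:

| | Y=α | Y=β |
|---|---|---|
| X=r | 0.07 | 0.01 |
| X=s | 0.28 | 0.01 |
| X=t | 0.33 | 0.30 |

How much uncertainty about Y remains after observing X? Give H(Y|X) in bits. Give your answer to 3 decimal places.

0.735 bits

Chain rule: H(Y|X) = H(X,Y) − H(X).
Marginals: p(X) = (0.0800, 0.2900, 0.6300), p(Y) = (0.6800, 0.3200).
H(X,Y) = 1.9646 bits; H(X) = 1.2294 bits.
H(Y|X) = 1.9646 − 1.2294 = 0.735 bits.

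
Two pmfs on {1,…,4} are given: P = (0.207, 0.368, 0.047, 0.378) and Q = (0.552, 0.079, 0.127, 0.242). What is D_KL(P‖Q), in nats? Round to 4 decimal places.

D(P‖Q) = Σ p·ln(p/q).
  0.207·ln(0.207/0.552) = -0.20303
  0.368·ln(0.368/0.079) = 0.56622
  0.047·ln(0.047/0.127) = -0.04672
  0.378·ln(0.378/0.242) = 0.16857
D(P‖Q) = 0.4850 nats.

0.4850 nats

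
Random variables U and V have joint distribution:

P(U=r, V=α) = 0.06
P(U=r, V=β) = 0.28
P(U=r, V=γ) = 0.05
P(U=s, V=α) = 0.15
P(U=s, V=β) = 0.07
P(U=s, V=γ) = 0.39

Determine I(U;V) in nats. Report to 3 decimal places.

0.212 nats

Marginals: p(U) = (0.3900, 0.6100), p(V) = (0.2100, 0.3500, 0.4400).
I(U;V) = Σ p(x,y)·ln[p(x,y)/(p(x)p(y))].
  (r,α): 0.06·ln(0.7326) = -0.0187
  (r,β): 0.28·ln(2.0513) = 0.2012
  (r,γ): 0.05·ln(0.2914) = -0.0617
  (s,α): 0.15·ln(1.1710) = 0.0237
  (s,β): 0.07·ln(0.3279) = -0.0781
  (s,γ): 0.39·ln(1.4531) = 0.1457
Sum = 0.212 nats.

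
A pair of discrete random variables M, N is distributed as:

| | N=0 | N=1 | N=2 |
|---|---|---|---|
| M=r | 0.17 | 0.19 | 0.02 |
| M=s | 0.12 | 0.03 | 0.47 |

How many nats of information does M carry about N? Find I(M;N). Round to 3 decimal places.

0.296 nats

Marginals: p(M) = (0.3800, 0.6200), p(N) = (0.2900, 0.2200, 0.4900).
I(M;N) = Σ p(x,y)·ln[p(x,y)/(p(x)p(y))].
  (r,0): 0.17·ln(1.5426) = 0.0737
  (r,1): 0.19·ln(2.2727) = 0.1560
  (r,2): 0.02·ln(0.1074) = -0.0446
  (s,0): 0.12·ln(0.6674) = -0.0485
  (s,1): 0.03·ln(0.2199) = -0.0454
  (s,2): 0.47·ln(1.5471) = 0.2051
Sum = 0.296 nats.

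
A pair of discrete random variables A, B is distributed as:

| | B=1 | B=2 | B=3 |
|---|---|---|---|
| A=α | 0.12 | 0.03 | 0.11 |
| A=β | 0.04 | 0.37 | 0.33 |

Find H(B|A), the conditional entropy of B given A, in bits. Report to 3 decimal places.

Chain rule: H(B|A) = H(A,B) − H(A).
Marginals: p(A) = (0.2600, 0.7400), p(B) = (0.1600, 0.4000, 0.4400).
H(A,B) = 2.1134 bits; H(A) = 0.8267 bits.
H(B|A) = 2.1134 − 0.8267 = 1.287 bits.

1.287 bits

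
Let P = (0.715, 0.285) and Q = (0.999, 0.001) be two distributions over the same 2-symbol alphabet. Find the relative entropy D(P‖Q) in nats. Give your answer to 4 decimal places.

1.3718 nats

D(P‖Q) = Σ p·ln(p/q).
  0.715·ln(0.715/0.999) = -0.23915
  0.285·ln(0.285/0.001) = 1.61096
D(P‖Q) = 1.3718 nats.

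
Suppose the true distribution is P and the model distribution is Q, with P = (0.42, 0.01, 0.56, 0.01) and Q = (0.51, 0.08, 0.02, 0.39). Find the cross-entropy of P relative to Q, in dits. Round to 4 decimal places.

H(P,Q) = −Σ p·log₁₀ q.
  −0.42·log₁₀(0.51) = 0.12282
  −0.01·log₁₀(0.08) = 0.01097
  −0.56·log₁₀(0.02) = 0.95142
  −0.01·log₁₀(0.39) = 0.00409
H(P,Q) = 1.0893 dits.

1.0893 dits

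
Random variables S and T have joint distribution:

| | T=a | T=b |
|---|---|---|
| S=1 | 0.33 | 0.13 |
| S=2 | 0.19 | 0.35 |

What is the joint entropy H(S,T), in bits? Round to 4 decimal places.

H(S,T) = −Σ p(x,y)·log₂ p(x,y) over all 4 cells.
  cell (1,a): −0.33·log₂0.33 = 0.52782
  cell (1,b): −0.13·log₂0.13 = 0.38264
  cell (2,a): −0.19·log₂0.19 = 0.45523
  cell (2,b): −0.35·log₂0.35 = 0.53010
Sum = 1.8958 bits.

1.8958 bits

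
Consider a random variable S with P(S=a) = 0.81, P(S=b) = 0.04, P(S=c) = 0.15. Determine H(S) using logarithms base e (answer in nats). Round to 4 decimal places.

0.5840 nats

H(S) = −Σ p·ln p.
  −(0.81)·ln(0.81) = 0.17068
  −(0.04)·ln(0.04) = 0.12876
  −(0.15)·ln(0.15) = 0.28457
Sum: 0.17068 + 0.12876 + 0.28457 = 0.5840 nats.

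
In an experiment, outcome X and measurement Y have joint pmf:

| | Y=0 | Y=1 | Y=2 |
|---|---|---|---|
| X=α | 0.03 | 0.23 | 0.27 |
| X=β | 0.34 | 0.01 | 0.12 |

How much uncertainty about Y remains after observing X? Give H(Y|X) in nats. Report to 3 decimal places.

Chain rule: H(Y|X) = H(X,Y) − H(X).
Marginals: p(X) = (0.5300, 0.4700), p(Y) = (0.3700, 0.2400, 0.3900).
H(X,Y) = 1.4640 nats; H(X) = 0.6913 nats.
H(Y|X) = 1.4640 − 0.6913 = 0.773 nats.

0.773 nats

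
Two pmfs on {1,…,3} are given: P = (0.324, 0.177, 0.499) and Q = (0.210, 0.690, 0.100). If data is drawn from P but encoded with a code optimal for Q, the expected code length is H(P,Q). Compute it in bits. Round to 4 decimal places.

H(P,Q) = −Σ p·log₂ q.
  −0.324·log₂(0.210) = 0.72950
  −0.177·log₂(0.690) = 0.09475
  −0.499·log₂(0.100) = 1.65764
H(P,Q) = 2.4819 bits.

2.4819 bits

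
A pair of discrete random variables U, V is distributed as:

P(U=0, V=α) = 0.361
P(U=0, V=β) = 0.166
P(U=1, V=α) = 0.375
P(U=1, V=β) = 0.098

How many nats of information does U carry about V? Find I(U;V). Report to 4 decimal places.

Marginals: p(U) = (0.5270, 0.4730), p(V) = (0.7360, 0.2640).
I(U;V) = Σ p(x,y)·ln[p(x,y)/(p(x)p(y))].
  (0,α): 0.361·ln(0.9307) = -0.02592
  (0,β): 0.166·ln(1.1931) = 0.02931
  (1,α): 0.375·ln(1.0772) = 0.02788
  (1,β): 0.098·ln(0.7848) = -0.02375
Sum = 0.0075 nats.

0.0075 nats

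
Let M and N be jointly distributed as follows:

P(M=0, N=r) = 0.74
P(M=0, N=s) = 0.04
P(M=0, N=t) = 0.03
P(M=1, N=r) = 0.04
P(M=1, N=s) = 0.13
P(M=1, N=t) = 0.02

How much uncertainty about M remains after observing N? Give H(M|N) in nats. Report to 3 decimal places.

Marginals: p(M) = (0.8100, 0.1900), p(N) = (0.7800, 0.1700, 0.0500).
H(M|N) = Σ p(N) · H(M|N=·).
  N=r: p=0.7800, H(M|N=r) = 0.2023
  N=s: p=0.1700, H(M|N=s) = 0.5456
  N=t: p=0.0500, H(M|N=t) = 0.6730
Weighted sum = 0.284 nats.

0.284 nats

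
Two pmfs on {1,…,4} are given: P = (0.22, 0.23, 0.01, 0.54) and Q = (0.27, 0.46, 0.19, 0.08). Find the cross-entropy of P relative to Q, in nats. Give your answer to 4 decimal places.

1.8472 nats

H(P,Q) = −Σ p·ln q.
  −0.22·ln(0.27) = 0.28805
  −0.23·ln(0.46) = 0.17860
  −0.01·ln(0.19) = 0.01661
  −0.54·ln(0.08) = 1.36389
H(P,Q) = 1.8472 nats.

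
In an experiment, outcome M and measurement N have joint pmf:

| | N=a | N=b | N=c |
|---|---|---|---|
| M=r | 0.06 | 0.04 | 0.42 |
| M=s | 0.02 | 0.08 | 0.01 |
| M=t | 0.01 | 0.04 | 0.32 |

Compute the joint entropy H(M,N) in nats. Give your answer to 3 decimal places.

H(M,N) = −Σ p(x,y)·ln p(x,y) over all 9 cells.
  cell (r,a): −0.06·ln0.06 = 0.1688
  cell (r,b): −0.04·ln0.04 = 0.1288
  cell (r,c): −0.42·ln0.42 = 0.3644
  cell (s,a): −0.02·ln0.02 = 0.0782
  cell (s,b): −0.08·ln0.08 = 0.2021
  cell (s,c): −0.01·ln0.01 = 0.0461
  cell (t,a): −0.01·ln0.01 = 0.0461
  cell (t,b): −0.04·ln0.04 = 0.1288
  cell (t,c): −0.32·ln0.32 = 0.3646
Sum = 1.528 nats.

1.528 nats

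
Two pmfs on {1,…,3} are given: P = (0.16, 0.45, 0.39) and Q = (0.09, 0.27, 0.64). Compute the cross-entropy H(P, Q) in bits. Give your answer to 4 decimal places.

1.6570 bits

H(P,Q) = −Σ p·log₂ q.
  −0.16·log₂(0.09) = 0.55583
  −0.45·log₂(0.27) = 0.85004
  −0.39·log₂(0.64) = 0.25110
H(P,Q) = 1.6570 bits.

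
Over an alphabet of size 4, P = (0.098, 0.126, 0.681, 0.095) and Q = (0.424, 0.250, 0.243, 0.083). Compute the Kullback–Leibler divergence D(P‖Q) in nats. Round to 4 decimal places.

0.4847 nats

D(P‖Q) = Σ p·ln(p/q).
  0.098·ln(0.098/0.424) = -0.14355
  0.126·ln(0.126/0.250) = -0.08633
  0.681·ln(0.681/0.243) = 0.70177
  0.095·ln(0.095/0.083) = 0.01283
D(P‖Q) = 0.4847 nats.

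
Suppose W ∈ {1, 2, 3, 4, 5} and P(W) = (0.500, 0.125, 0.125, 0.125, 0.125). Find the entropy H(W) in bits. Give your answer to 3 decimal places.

2.000 bits

H(W) = −Σ p·log₂ p.
  −(0.500)·log₂(0.500) = 0.5000
  −(0.125)·log₂(0.125) = 0.3750
  −(0.125)·log₂(0.125) = 0.3750
  −(0.125)·log₂(0.125) = 0.3750
  −(0.125)·log₂(0.125) = 0.3750
Sum: 0.5000 + 0.3750 + 0.3750 + 0.3750 + 0.3750 = 2.000 bits.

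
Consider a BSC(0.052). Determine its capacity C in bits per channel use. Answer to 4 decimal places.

Binary symmetric channel: C = 1 − h₂(ε) where h₂ is the binary entropy function.
h₂(0.052) = −0.052·log₂0.052 − 0.948·log₂0.948 = 0.2948.
C = 1 − 0.2948 = 0.7052 bits per channel use.

0.7052 bits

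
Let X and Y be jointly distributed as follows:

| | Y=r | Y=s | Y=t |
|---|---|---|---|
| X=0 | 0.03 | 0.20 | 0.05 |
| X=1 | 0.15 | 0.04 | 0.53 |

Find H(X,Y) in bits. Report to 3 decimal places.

1.914 bits

H(X,Y) = −Σ p(x,y)·log₂ p(x,y) over all 6 cells.
  cell (0,r): −0.03·log₂0.03 = 0.1518
  cell (0,s): −0.20·log₂0.20 = 0.4644
  cell (0,t): −0.05·log₂0.05 = 0.2161
  cell (1,r): −0.15·log₂0.15 = 0.4105
  cell (1,s): −0.04·log₂0.04 = 0.1858
  cell (1,t): −0.53·log₂0.53 = 0.4854
Sum = 1.914 bits.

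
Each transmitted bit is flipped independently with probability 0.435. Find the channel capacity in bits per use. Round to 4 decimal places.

Binary symmetric channel: C = 1 − h₂(ε) where h₂ is the binary entropy function.
h₂(0.435) = −0.435·log₂0.435 − 0.565·log₂0.565 = 0.9878.
C = 1 − 0.9878 = 0.0122 bits per channel use.

0.0122 bits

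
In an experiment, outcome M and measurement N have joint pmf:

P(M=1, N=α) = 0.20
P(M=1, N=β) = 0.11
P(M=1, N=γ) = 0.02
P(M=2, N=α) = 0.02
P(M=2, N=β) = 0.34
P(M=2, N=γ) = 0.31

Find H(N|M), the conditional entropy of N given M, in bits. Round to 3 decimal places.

Chain rule: H(N|M) = H(M,N) − H(M).
Marginals: p(M) = (0.3300, 0.6700), p(N) = (0.2200, 0.4500, 0.3300).
H(M,N) = 2.0934 bits; H(M) = 0.9149 bits.
H(N|M) = 2.0934 − 0.9149 = 1.178 bits.

1.178 bits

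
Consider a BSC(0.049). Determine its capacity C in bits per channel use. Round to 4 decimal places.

0.7179 bits

Binary symmetric channel: C = 1 − h₂(ε) where h₂ is the binary entropy function.
h₂(0.049) = −0.049·log₂0.049 − 0.951·log₂0.951 = 0.2821.
C = 1 − 0.2821 = 0.7179 bits per channel use.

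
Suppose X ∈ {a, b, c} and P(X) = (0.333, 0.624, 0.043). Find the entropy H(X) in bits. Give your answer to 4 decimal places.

1.1480 bits

H(X) = −Σ p·log₂ p.
  −(0.333)·log₂(0.333) = 0.52827
  −(0.624)·log₂(0.624) = 0.42456
  −(0.043)·log₂(0.043) = 0.19520
Sum: 0.52827 + 0.42456 + 0.19520 = 1.1480 bits.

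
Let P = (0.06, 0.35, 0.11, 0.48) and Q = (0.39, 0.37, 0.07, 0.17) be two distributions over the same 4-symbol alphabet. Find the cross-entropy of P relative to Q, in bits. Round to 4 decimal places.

2.2326 bits

H(P,Q) = −Σ p·log₂ q.
  −0.06·log₂(0.39) = 0.08151
  −0.35·log₂(0.37) = 0.50204
  −0.11·log₂(0.07) = 0.42202
  −0.48·log₂(0.17) = 1.22707
H(P,Q) = 2.2326 bits.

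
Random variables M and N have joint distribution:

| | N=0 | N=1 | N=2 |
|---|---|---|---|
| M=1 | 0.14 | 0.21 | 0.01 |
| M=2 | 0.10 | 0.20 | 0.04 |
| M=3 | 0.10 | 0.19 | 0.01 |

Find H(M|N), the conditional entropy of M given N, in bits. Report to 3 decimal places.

1.558 bits

Chain rule: H(M|N) = H(M,N) − H(N).
Marginals: p(M) = (0.3600, 0.3400, 0.3000), p(N) = (0.3400, 0.6000, 0.0600).
H(M,N) = 2.7726 bits; H(N) = 1.2149 bits.
H(M|N) = 2.7726 − 1.2149 = 1.558 bits.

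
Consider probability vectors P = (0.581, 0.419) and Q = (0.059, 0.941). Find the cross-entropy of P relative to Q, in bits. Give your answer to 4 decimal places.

2.4091 bits

H(P,Q) = −Σ p·log₂ q.
  −0.581·log₂(0.059) = 2.37231
  −0.419·log₂(0.941) = 0.03676
H(P,Q) = 2.4091 bits.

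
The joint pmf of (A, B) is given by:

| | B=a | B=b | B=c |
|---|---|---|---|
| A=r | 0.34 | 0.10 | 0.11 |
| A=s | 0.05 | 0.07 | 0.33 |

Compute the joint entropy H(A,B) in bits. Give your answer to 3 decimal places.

2.224 bits

H(A,B) = −Σ p(x,y)·log₂ p(x,y) over all 6 cells.
  cell (r,a): −0.34·log₂0.34 = 0.5292
  cell (r,b): −0.10·log₂0.10 = 0.3322
  cell (r,c): −0.11·log₂0.11 = 0.3503
  cell (s,a): −0.05·log₂0.05 = 0.2161
  cell (s,b): −0.07·log₂0.07 = 0.2686
  cell (s,c): −0.33·log₂0.33 = 0.5278
Sum = 2.224 bits.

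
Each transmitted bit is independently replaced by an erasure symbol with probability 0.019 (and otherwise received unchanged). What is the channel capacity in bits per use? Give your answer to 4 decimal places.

0.9810 bits

Binary erasure channel: capacity C = 1 − ε.
C = 1 − 0.019 = 0.9810 bits per channel use.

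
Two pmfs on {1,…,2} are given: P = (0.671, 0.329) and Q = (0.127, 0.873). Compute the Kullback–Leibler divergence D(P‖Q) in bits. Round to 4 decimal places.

1.1482 bits

D(P‖Q) = Σ p·log₂(p/q).
  0.671·log₂(0.671/0.127) = 1.61140
  0.329·log₂(0.329/0.873) = -0.46320
D(P‖Q) = 1.1482 bits.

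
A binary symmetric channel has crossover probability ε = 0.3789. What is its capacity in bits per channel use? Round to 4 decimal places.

0.0427 bits

Binary symmetric channel: C = 1 − h₂(ε) where h₂ is the binary entropy function.
h₂(0.3789) = −0.3789·log₂0.3789 − 0.6211·log₂0.6211 = 0.9573.
C = 1 − 0.9573 = 0.0427 bits per channel use.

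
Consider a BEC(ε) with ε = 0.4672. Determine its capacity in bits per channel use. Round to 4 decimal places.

0.5328 bits

Binary erasure channel: capacity C = 1 − ε.
C = 1 − 0.4672 = 0.5328 bits per channel use.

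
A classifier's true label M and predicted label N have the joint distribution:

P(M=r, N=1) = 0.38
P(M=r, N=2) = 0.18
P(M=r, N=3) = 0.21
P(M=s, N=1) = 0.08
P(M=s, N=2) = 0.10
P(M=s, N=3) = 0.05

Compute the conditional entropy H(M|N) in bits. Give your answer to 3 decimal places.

Chain rule: H(M|N) = H(M,N) − H(N).
Marginals: p(M) = (0.7700, 0.2300), p(N) = (0.4600, 0.2800, 0.2600).
H(M,N) = 2.2884 bits; H(N) = 1.5348 bits.
H(M|N) = 2.2884 − 1.5348 = 0.754 bits.

0.754 bits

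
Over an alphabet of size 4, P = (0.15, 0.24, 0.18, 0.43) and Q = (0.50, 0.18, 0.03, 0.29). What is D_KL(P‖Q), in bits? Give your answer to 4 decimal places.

D(P‖Q) = Σ p·log₂(p/q).
  0.15·log₂(0.15/0.50) = -0.26054
  0.24·log₂(0.24/0.18) = 0.09961
  0.18·log₂(0.18/0.03) = 0.46529
  0.43·log₂(0.43/0.29) = 0.24436
D(P‖Q) = 0.5487 bits.

0.5487 bits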